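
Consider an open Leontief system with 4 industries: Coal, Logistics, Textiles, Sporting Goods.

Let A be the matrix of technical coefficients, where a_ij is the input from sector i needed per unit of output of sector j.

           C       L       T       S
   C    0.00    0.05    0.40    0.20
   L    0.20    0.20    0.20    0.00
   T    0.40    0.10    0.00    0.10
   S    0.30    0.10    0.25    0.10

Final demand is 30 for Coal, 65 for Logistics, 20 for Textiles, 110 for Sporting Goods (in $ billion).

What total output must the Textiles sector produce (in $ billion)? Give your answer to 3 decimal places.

x_T = 101.489

I − A =
  [   1.00    -0.05    -0.40    -0.20]
  [  -0.20     0.80    -0.20     0.00]
  [  -0.40    -0.10     1.00    -0.10]
  [  -0.30    -0.10    -0.25     0.90]
Compute the cofactors C_ij = (−1)^(i+j)·(3×3 minor ij) of I−A; the adjugate is their transpose:
adj(I−A) = Cᵀ =
  [ 0.68000   0.10875   0.34100   0.18900]
  [ 0.25300   0.63900   0.25000   0.08400]
  [ 0.33200   0.12150   0.65900   0.14700]
  [ 0.34700   0.14100   0.32450   0.63000]
det(I−A) = Σ_j (I−A)_1j·C_1j = (1.00)(0.68000) + (-0.05)(0.25300) + (-0.40)(0.33200) + (-0.20)(0.34700) = 0.46515
(I − A)⁻¹ = adj(I−A) / det(I−A) ≈
  [   1.4619     0.2338     0.7331     0.4063]
  [   0.5439     1.3738     0.5375     0.1806]
  [   0.7137     0.2612     1.4167     0.3160]
  [   0.7460     0.3031     0.6976     1.3544]
x = (I − A)⁻¹ d = adj(I−A)·d / det(I−A), with det(I−A) = 0.46515:
  x_C = (0.68000·30 + 0.10875·65 + 0.34100·20 + 0.18900·110) / 0.46515 = 55.07875 / 0.46515 ≈ 118.411
  x_L = (0.25300·30 + 0.63900·65 + 0.25000·20 + 0.08400·110) / 0.46515 = 63.365 / 0.46515 ≈ 136.225
  x_T = (0.33200·30 + 0.12150·65 + 0.65900·20 + 0.14700·110) / 0.46515 = 47.2075 / 0.46515 ≈ 101.489
  x_S = (0.34700·30 + 0.14100·65 + 0.32450·20 + 0.63000·110) / 0.46515 = 95.365 / 0.46515 ≈ 205.020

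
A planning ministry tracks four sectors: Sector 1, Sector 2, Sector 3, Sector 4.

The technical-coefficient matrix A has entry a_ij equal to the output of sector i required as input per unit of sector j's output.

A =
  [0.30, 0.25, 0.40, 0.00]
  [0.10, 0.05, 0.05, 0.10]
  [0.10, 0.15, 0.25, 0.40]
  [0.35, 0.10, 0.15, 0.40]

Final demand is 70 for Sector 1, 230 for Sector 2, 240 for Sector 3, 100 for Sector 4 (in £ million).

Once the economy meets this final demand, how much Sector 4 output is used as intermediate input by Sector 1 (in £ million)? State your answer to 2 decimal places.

z_41 = 321.04

I − A =
  [   0.70    -0.25    -0.40     0.00]
  [  -0.10     0.95    -0.05    -0.10]
  [  -0.10    -0.15     0.75    -0.40]
  [  -0.35    -0.10    -0.15     0.60]
Compute the cofactors C_ij = (−1)^(i+j)·(3×3 minor ij) of I−A; the adjugate is their transpose:
adj(I−A) = Cᵀ =
  [ 0.354250   0.149500   0.235250   0.181750]
  [ 0.076750   0.193000   0.069500   0.078500]
  [ 0.207250   0.141000   0.368250   0.269000]
  [ 0.271250   0.154625   0.240875   0.429500]
det(I−A) = Σ_j (I−A)_1j·C_1j = (0.70)(0.354250) + (-0.25)(0.076750) + (-0.40)(0.207250) + (0.00)(0.271250) = 0.1458875
(I − A)⁻¹ = adj(I−A) / det(I−A) ≈
  [   2.4282     1.0248     1.6125     1.2458]
  [   0.5261     1.3229     0.4764     0.5381]
  [   1.4206     0.9665     2.5242     1.8439]
  [   1.8593     1.0599     1.6511     2.9440]
First solve x = (I − A)⁻¹ d = adj(I−A)·d / det(I−A); in particular x_1 = (0.354250·70 + 0.149500·230 + 0.235250·240 + 0.181750·100) / 0.1458875 = 133.8175 / 0.1458875 ≈ 917.2650.
Intermediate flow from 4 to 1: z_41 = a_41 · x_1 = 0.35 × 133.8175 / 0.1458875 = 46.836125 / 0.1458875 ≈ 321.04.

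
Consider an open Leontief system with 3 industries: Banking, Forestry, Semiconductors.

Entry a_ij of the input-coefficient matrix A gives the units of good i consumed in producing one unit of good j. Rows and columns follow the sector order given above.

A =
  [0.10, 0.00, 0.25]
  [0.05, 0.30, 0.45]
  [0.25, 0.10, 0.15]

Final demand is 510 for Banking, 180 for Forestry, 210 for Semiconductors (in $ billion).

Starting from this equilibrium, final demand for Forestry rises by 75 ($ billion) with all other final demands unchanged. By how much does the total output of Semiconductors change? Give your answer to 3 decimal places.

Δx_3 = 15.000

I − A =
  [   0.90     0.00    -0.25]
  [  -0.05     0.70    -0.45]
  [  -0.25    -0.10     0.85]
Cofactors of I−A, C_ij = (−1)^(i+j)·(minor ij) (rows/columns in the sector order above):
  C_11 = (0.70)(0.85) − (-0.45)(-0.10) = 0.5500
  C_12 = −[(-0.05)(0.85) − (-0.45)(-0.25)] = 0.1550
  C_13 = (-0.05)(-0.10) − (0.70)(-0.25) = 0.1800
  C_21 = −[(0.00)(0.85) − (-0.25)(-0.10)] = 0.0250
  C_22 = (0.90)(0.85) − (-0.25)(-0.25) = 0.7025
  C_23 = −[(0.90)(-0.10) − (0.00)(-0.25)] = 0.0900
  C_31 = (0.00)(-0.45) − (-0.25)(0.70) = 0.1750
  C_32 = −[(0.90)(-0.45) − (-0.25)(-0.05)] = 0.4175
  C_33 = (0.90)(0.70) − (0.00)(-0.05) = 0.6300
det(I−A) = Σ_j (I−A)_1j·C_1j = (0.90)(0.5500) + (0.00)(0.1550) + (-0.25)(0.1800) = 0.4500
adj(I−A) = Cᵀ =
  [ 0.5500   0.0250   0.1750]
  [ 0.1550   0.7025   0.4175]
  [ 0.1800   0.0900   0.6300]
(I − A)⁻¹ = adj(I−A) / det(I−A) ≈
  [   1.2222     0.0556     0.3889]
  [   0.3444     1.5611     0.9278]
  [   0.4000     0.2000     1.4000]
Δx = (I − A)⁻¹ Δd with Δd having +75 in the Forestry component and 0 elsewhere.
So Δx_3 = L_32 · (+75), where L_32 = adj(I−A)_32 / det(I−A) = 0.0900 / 0.4500.
Δx_3 = 0.0900 × (+75) / 0.4500 = 6.75 / 0.4500 = 15.000.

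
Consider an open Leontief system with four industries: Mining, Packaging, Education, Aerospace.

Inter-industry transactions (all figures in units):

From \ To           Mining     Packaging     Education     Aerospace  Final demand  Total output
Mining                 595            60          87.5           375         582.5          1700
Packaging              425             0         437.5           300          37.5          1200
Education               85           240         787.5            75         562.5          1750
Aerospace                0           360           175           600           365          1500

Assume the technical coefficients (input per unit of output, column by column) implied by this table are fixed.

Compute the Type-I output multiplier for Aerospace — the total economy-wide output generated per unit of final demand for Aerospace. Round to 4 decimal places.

m_A = 4.5056

Technical coefficients a_ij = z_ij / X_j:
  a_MM = 595/1700 = 0.35, a_PM = 425/1700 = 0.25, a_EM = 85/1700 = 0.05, a_AM = 0/1700 = 0.00
  a_MP = 60/1200 = 0.05, a_PP = 0/1200 = 0.00, a_EP = 240/1200 = 0.20, a_AP = 360/1200 = 0.30
  a_ME = 87.5/1750 = 0.05, a_PE = 437.5/1750 = 0.25, a_EE = 787.5/1750 = 0.45, a_AE = 175/1750 = 0.10
  a_MA = 375/1500 = 0.25, a_PA = 300/1500 = 0.20, a_EA = 75/1500 = 0.05, a_AA = 600/1500 = 0.40
I − A =
  [   0.65    -0.05    -0.05    -0.25]
  [  -0.25     1.00    -0.25    -0.20]
  [  -0.05    -0.20     0.55    -0.05]
  [   0.00    -0.30    -0.10     0.60]
Compute the cofactors C_ij = (−1)^(i+j)·(3×3 minor ij) of I−A; the adjugate is their transpose:
adj(I−A) = Cᵀ =
  [ 0.254250   0.069250   0.079250   0.135625]
  [ 0.089750   0.208500   0.124250   0.117250]
  [ 0.060750   0.093000   0.324750   0.083375]
  [ 0.055000   0.119750   0.116250   0.312500]
det(I−A) = Σ_j (I−A)_1j·C_1j = (0.65)(0.254250) + (-0.05)(0.089750) + (-0.05)(0.060750) + (-0.25)(0.055000) = 0.1439875
(I − A)⁻¹ = adj(I−A) / det(I−A) ≈
  [   1.76578     0.48094     0.55039     0.94192]
  [   0.62332     1.44804     0.86292     0.81431]
  [   0.42191     0.64589     2.25540     0.57904]
  [   0.38198     0.83167     0.80736     2.17033]
The output multiplier for sector j is the column-j sum of the Leontief inverse (I − A)⁻¹ = adj(I−A) / det(I−A).
Column A of adj(I−A): (0.135625, 0.117250, 0.083375, 0.312500); det(I−A) = 0.1439875.
m_A = (0.135625 + 0.117250 + 0.083375 + 0.312500) / 0.1439875 = 0.64875 / 0.1439875 ≈ 4.5056.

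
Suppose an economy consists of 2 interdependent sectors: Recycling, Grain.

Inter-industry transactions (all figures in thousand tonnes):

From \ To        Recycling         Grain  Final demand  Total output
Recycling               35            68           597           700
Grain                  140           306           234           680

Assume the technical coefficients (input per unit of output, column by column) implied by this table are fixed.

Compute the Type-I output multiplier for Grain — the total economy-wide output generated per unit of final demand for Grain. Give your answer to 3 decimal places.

Technical coefficients a_ij = z_ij / X_j:
  a_11 = 35/700 = 0.05, a_21 = 140/700 = 0.20
  a_12 = 68/680 = 0.10, a_22 = 306/680 = 0.45
I − A =
  [   0.95    -0.10]
  [  -0.20     0.55]
det(I−A) = (0.95)(0.55) − (-0.10)(-0.20) = 0.5025
adj(I−A) = [[0.55, 0.10], [0.20, 0.95]]
(I − A)⁻¹ = adj(I−A) / det(I−A) ≈
  [   1.0945     0.1990]
  [   0.3980     1.8905]
The output multiplier for sector j is the column-j sum of the Leontief inverse (I − A)⁻¹ = adj(I−A) / det(I−A).
Column 2 of adj(I−A): (0.10, 0.95); det(I−A) = 0.5025.
m_2 = (0.10 + 0.95) / 0.5025 = 1.05 / 0.5025 ≈ 2.090.

m_2 = 2.090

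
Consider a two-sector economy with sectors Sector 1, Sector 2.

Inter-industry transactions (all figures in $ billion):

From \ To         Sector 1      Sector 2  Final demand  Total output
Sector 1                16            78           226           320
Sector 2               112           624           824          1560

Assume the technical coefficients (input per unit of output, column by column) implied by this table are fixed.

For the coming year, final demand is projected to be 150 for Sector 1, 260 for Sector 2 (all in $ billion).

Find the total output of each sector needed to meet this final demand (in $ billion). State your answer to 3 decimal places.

x_1 = 186.425, x_2 = 542.081

Technical coefficients a_ij = z_ij / X_j:
  a_11 = 16/320 = 0.05, a_21 = 112/320 = 0.35
  a_12 = 78/1560 = 0.05, a_22 = 624/1560 = 0.40
I − A =
  [   0.95    -0.05]
  [  -0.35     0.60]
det(I−A) = (0.95)(0.60) − (-0.05)(-0.35) = 0.5525
adj(I−A) = [[0.60, 0.05], [0.35, 0.95]]
(I − A)⁻¹ = adj(I−A) / det(I−A) ≈
  [   1.0860     0.0905]
  [   0.6335     1.7195]
x = (I − A)⁻¹ d = adj(I−A)·d / det(I−A), with det(I−A) = 0.5525:
  x_1 = (0.60·150 + 0.05·260) / 0.5525 = 103.00 / 0.5525 ≈ 186.425
  x_2 = (0.35·150 + 0.95·260) / 0.5525 = 299.50 / 0.5525 ≈ 542.081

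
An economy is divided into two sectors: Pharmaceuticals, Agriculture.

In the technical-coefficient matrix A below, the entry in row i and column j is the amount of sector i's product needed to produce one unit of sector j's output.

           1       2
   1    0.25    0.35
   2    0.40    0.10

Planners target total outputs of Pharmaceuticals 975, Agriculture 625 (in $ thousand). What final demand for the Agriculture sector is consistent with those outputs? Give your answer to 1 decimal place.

I − A =
  [   0.75    -0.35]
  [  -0.40     0.90]
d = (I − A) x:
  d_1 = (+0.75)·975 + (-0.35)·625 = 512.5
  d_2 = (-0.40)·975 + (+0.90)·625 = 172.5

d_2 = 172.5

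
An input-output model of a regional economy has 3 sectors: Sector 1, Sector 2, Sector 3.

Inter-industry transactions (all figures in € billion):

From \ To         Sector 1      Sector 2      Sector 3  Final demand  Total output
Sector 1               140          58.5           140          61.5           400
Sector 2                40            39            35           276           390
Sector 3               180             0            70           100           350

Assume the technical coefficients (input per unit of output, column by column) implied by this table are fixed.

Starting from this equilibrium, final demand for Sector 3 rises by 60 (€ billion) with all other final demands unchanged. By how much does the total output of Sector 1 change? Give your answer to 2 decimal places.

Δx_1 = 78.33

Technical coefficients a_ij = z_ij / X_j:
  a_11 = 140/400 = 0.35, a_21 = 40/400 = 0.10, a_31 = 180/400 = 0.45
  a_12 = 58.5/390 = 0.15, a_22 = 39/390 = 0.10, a_32 = 0/390 = 0.00
  a_13 = 140/350 = 0.40, a_23 = 35/350 = 0.10, a_33 = 70/350 = 0.20
I − A =
  [   0.65    -0.15    -0.40]
  [  -0.10     0.90    -0.10]
  [  -0.45     0.00     0.80]
Cofactors of I−A, C_ij = (−1)^(i+j)·(minor ij) (rows/columns in the sector order above):
  C_11 = (0.90)(0.80) − (-0.10)(0.00) = 0.7200
  C_12 = −[(-0.10)(0.80) − (-0.10)(-0.45)] = 0.1250
  C_13 = (-0.10)(0.00) − (0.90)(-0.45) = 0.4050
  C_21 = −[(-0.15)(0.80) − (-0.40)(0.00)] = 0.1200
  C_22 = (0.65)(0.80) − (-0.40)(-0.45) = 0.3400
  C_23 = −[(0.65)(0.00) − (-0.15)(-0.45)] = 0.0675
  C_31 = (-0.15)(-0.10) − (-0.40)(0.90) = 0.3750
  C_32 = −[(0.65)(-0.10) − (-0.40)(-0.10)] = 0.1050
  C_33 = (0.65)(0.90) − (-0.15)(-0.10) = 0.5700
det(I−A) = Σ_j (I−A)_1j·C_1j = (0.65)(0.7200) + (-0.15)(0.1250) + (-0.40)(0.4050) = 0.28725
adj(I−A) = Cᵀ =
  [ 0.7200   0.1200   0.3750]
  [ 0.1250   0.3400   0.1050]
  [ 0.4050   0.0675   0.5700]
(I − A)⁻¹ = adj(I−A) / det(I−A) ≈
  [   2.5065     0.4178     1.3055]
  [   0.4352     1.1836     0.3655]
  [   1.4099     0.2350     1.9843]
Δx = (I − A)⁻¹ Δd with Δd having +60 in the Sector 3 component and 0 elsewhere.
So Δx_1 = L_13 · (+60), where L_13 = adj(I−A)_13 / det(I−A) = 0.3750 / 0.28725.
Δx_1 = 0.3750 × (+60) / 0.28725 = 22.50 / 0.28725 ≈ 78.33.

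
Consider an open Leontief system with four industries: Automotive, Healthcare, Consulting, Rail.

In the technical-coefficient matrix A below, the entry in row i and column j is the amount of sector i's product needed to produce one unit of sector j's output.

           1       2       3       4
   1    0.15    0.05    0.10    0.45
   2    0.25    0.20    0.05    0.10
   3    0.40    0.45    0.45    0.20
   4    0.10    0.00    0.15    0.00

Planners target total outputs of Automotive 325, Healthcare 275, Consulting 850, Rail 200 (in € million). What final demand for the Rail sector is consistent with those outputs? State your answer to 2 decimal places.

d_4 = 40.00

I − A =
  [   0.85    -0.05    -0.10    -0.45]
  [  -0.25     0.80    -0.05    -0.10]
  [  -0.40    -0.45     0.55    -0.20]
  [  -0.10     0.00    -0.15     1.00]
d = (I − A) x:
  d_1 = (+0.85)·325 + (-0.05)·275 + (-0.10)·850 + (-0.45)·200 = 87.50
  d_2 = (-0.25)·325 + (+0.80)·275 + (-0.05)·850 + (-0.10)·200 = 76.25
  d_3 = (-0.40)·325 + (-0.45)·275 + (+0.55)·850 + (-0.20)·200 = 173.75
  d_4 = (-0.10)·325 + (+0.00)·275 + (-0.15)·850 + (+1.00)·200 = 40.00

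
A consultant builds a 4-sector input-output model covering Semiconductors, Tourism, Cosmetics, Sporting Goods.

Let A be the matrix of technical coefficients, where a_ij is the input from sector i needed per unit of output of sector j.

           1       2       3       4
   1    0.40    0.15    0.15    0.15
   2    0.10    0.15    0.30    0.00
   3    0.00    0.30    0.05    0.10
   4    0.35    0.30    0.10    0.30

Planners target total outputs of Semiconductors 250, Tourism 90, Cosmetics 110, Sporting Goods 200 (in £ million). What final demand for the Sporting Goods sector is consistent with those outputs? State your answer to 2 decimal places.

d_4 = 14.50

I − A =
  [   0.60    -0.15    -0.15    -0.15]
  [  -0.10     0.85    -0.30     0.00]
  [   0.00    -0.30     0.95    -0.10]
  [  -0.35    -0.30    -0.10     0.70]
d = (I − A) x:
  d_1 = (+0.60)·250 + (-0.15)·90 + (-0.15)·110 + (-0.15)·200 = 90.00
  d_2 = (-0.10)·250 + (+0.85)·90 + (-0.30)·110 + (+0.00)·200 = 18.50
  d_3 = (+0.00)·250 + (-0.30)·90 + (+0.95)·110 + (-0.10)·200 = 57.50
  d_4 = (-0.35)·250 + (-0.30)·90 + (-0.10)·110 + (+0.70)·200 = 14.50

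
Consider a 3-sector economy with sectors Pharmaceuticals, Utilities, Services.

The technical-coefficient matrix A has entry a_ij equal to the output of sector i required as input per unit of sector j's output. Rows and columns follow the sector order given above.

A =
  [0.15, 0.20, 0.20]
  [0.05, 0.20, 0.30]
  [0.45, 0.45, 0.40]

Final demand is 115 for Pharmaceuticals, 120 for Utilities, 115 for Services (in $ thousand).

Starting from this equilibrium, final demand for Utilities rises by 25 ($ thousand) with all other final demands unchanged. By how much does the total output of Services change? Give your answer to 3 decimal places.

Δx_S = 64.286

I − A =
  [   0.85    -0.20    -0.20]
  [  -0.05     0.80    -0.30]
  [  -0.45    -0.45     0.60]
Cofactors of I−A, C_ij = (−1)^(i+j)·(minor ij) (rows/columns in the sector order above):
  C_11 = (0.80)(0.60) − (-0.30)(-0.45) = 0.3450
  C_12 = −[(-0.05)(0.60) − (-0.30)(-0.45)] = 0.1650
  C_13 = (-0.05)(-0.45) − (0.80)(-0.45) = 0.3825
  C_21 = −[(-0.20)(0.60) − (-0.20)(-0.45)] = 0.2100
  C_22 = (0.85)(0.60) − (-0.20)(-0.45) = 0.4200
  C_23 = −[(0.85)(-0.45) − (-0.20)(-0.45)] = 0.4725
  C_31 = (-0.20)(-0.30) − (-0.20)(0.80) = 0.2200
  C_32 = −[(0.85)(-0.30) − (-0.20)(-0.05)] = 0.2650
  C_33 = (0.85)(0.80) − (-0.20)(-0.05) = 0.6700
det(I−A) = Σ_j (I−A)_1j·C_1j = (0.85)(0.3450) + (-0.20)(0.1650) + (-0.20)(0.3825) = 0.18375
adj(I−A) = Cᵀ =
  [ 0.3450   0.2100   0.2200]
  [ 0.1650   0.4200   0.2650]
  [ 0.3825   0.4725   0.6700]
(I − A)⁻¹ = adj(I−A) / det(I−A) ≈
  [   1.8776     1.1429     1.1973]
  [   0.8980     2.2857     1.4422]
  [   2.0816     2.5714     3.6463]
Δx = (I − A)⁻¹ Δd with Δd having +25 in the Utilities component and 0 elsewhere.
So Δx_S = L_SU · (+25), where L_SU = adj(I−A)_SU / det(I−A) = 0.4725 / 0.18375.
Δx_S = 0.4725 × (+25) / 0.18375 = 11.8125 / 0.18375 ≈ 64.286.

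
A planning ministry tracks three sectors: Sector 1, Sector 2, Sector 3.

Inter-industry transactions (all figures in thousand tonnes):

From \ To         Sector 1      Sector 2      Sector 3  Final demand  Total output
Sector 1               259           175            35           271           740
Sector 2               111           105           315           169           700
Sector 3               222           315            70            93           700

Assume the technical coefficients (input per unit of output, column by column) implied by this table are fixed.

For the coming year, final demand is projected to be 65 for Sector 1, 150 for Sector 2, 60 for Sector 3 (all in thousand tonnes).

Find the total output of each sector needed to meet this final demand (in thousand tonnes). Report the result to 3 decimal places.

x_1 = 294.282, x_2 = 429.255, x_3 = 379.388

Technical coefficients a_ij = z_ij / X_j:
  a_11 = 259/740 = 0.35, a_21 = 111/740 = 0.15, a_31 = 222/740 = 0.30
  a_12 = 175/700 = 0.25, a_22 = 105/700 = 0.15, a_32 = 315/700 = 0.45
  a_13 = 35/700 = 0.05, a_23 = 315/700 = 0.45, a_33 = 70/700 = 0.10
I − A =
  [   0.65    -0.25    -0.05]
  [  -0.15     0.85    -0.45]
  [  -0.30    -0.45     0.90]
Cofactors of I−A, C_ij = (−1)^(i+j)·(minor ij) (rows/columns in the sector order above):
  C_11 = (0.85)(0.90) − (-0.45)(-0.45) = 0.5625
  C_12 = −[(-0.15)(0.90) − (-0.45)(-0.30)] = 0.2700
  C_13 = (-0.15)(-0.45) − (0.85)(-0.30) = 0.3225
  C_21 = −[(-0.25)(0.90) − (-0.05)(-0.45)] = 0.2475
  C_22 = (0.65)(0.90) − (-0.05)(-0.30) = 0.5700
  C_23 = −[(0.65)(-0.45) − (-0.25)(-0.30)] = 0.3675
  C_31 = (-0.25)(-0.45) − (-0.05)(0.85) = 0.1550
  C_32 = −[(0.65)(-0.45) − (-0.05)(-0.15)] = 0.3000
  C_33 = (0.65)(0.85) − (-0.25)(-0.15) = 0.5150
det(I−A) = Σ_j (I−A)_1j·C_1j = (0.65)(0.5625) + (-0.25)(0.2700) + (-0.05)(0.3225) = 0.2820
adj(I−A) = Cᵀ =
  [ 0.5625   0.2475   0.1550]
  [ 0.2700   0.5700   0.3000]
  [ 0.3225   0.3675   0.5150]
(I − A)⁻¹ = adj(I−A) / det(I−A) ≈
  [   1.9947     0.8777     0.5496]
  [   0.9574     2.0213     1.0638]
  [   1.1436     1.3032     1.8262]
x = (I − A)⁻¹ d = adj(I−A)·d / det(I−A), with det(I−A) = 0.2820:
  x_1 = (0.5625·65 + 0.2475·150 + 0.1550·60) / 0.2820 = 82.9875 / 0.2820 ≈ 294.282
  x_2 = (0.2700·65 + 0.5700·150 + 0.3000·60) / 0.2820 = 121.05 / 0.2820 ≈ 429.255
  x_3 = (0.3225·65 + 0.3675·150 + 0.5150·60) / 0.2820 = 106.9875 / 0.2820 ≈ 379.388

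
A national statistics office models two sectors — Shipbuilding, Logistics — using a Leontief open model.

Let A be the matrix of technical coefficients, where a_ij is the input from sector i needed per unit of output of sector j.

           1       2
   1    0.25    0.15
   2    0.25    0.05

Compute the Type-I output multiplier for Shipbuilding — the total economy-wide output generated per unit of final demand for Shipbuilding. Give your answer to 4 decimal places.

I − A =
  [   0.75    -0.15]
  [  -0.25     0.95]
det(I−A) = (0.75)(0.95) − (-0.15)(-0.25) = 0.6750
adj(I−A) = [[0.95, 0.15], [0.25, 0.75]]
(I − A)⁻¹ = adj(I−A) / det(I−A) ≈
  [   1.40741     0.22222]
  [   0.37037     1.11111]
The output multiplier for sector j is the column-j sum of the Leontief inverse (I − A)⁻¹ = adj(I−A) / det(I−A).
Column 1 of adj(I−A): (0.95, 0.25); det(I−A) = 0.6750.
m_1 = (0.95 + 0.25) / 0.6750 = 1.20 / 0.6750 ≈ 1.7778.

m_1 = 1.7778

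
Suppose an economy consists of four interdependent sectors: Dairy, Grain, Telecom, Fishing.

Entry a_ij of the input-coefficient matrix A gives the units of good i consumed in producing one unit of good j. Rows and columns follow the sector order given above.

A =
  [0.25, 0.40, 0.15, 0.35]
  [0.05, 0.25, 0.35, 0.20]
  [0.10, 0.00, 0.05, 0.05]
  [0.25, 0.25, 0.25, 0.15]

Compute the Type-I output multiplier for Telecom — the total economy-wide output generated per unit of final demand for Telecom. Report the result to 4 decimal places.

m_T = 4.3182

I − A =
  [   0.75    -0.40    -0.15    -0.35]
  [  -0.05     0.75    -0.35    -0.20]
  [  -0.10     0.00     0.95    -0.05]
  [  -0.25    -0.25    -0.25     0.85]
Compute the cofactors C_ij = (−1)^(i+j)·(3×3 minor ij) of I−A; the adjugate is their transpose:
adj(I−A) = Cᵀ =
  [ 0.544375   0.403000   0.323375   0.338000]
  [ 0.126375   0.489750   0.248250   0.181875]
  [ 0.068750   0.057125   0.333625   0.061375]
  [ 0.217500   0.279375   0.266250   0.490125]
det(I−A) = Σ_j (I−A)_1j·C_1j = (0.75)(0.544375) + (-0.40)(0.126375) + (-0.15)(0.068750) + (-0.35)(0.217500) = 0.27129375
(I − A)⁻¹ = adj(I−A) / det(I−A) ≈
  [   2.00659     1.48547     1.19197     1.24588]
  [   0.46582     1.80524     0.91506     0.67040]
  [   0.25342     0.21057     1.22976     0.22623]
  [   0.80171     1.02979     0.98141     1.80662]
The output multiplier for sector j is the column-j sum of the Leontief inverse (I − A)⁻¹ = adj(I−A) / det(I−A).
Column T of adj(I−A): (0.323375, 0.248250, 0.333625, 0.266250); det(I−A) = 0.27129375.
m_T = (0.323375 + 0.248250 + 0.333625 + 0.266250) / 0.27129375 = 1.1715 / 0.27129375 ≈ 4.3182.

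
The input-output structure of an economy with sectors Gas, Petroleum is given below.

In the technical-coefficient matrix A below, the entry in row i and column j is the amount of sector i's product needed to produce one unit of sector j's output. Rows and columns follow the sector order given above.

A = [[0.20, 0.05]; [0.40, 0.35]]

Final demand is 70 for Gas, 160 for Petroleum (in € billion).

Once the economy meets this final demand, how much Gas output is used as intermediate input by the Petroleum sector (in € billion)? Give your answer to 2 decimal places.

I − A =
  [   0.80    -0.05]
  [  -0.40     0.65]
det(I−A) = (0.80)(0.65) − (-0.05)(-0.40) = 0.5000
adj(I−A) = [[0.65, 0.05], [0.40, 0.80]]
(I − A)⁻¹ = adj(I−A) / det(I−A) ≈
  [   1.3000     0.1000]
  [   0.8000     1.6000]
First solve x = (I − A)⁻¹ d = adj(I−A)·d / det(I−A); in particular x_2 = (0.40·70 + 0.80·160) / 0.5000 = 156.00 / 0.5000 = 312.0000.
Intermediate flow from 1 to 2: z_12 = a_12 · x_2 = 0.05 × 156.00 / 0.5000 = 7.80 / 0.5000 = 15.60.

z_12 = 15.60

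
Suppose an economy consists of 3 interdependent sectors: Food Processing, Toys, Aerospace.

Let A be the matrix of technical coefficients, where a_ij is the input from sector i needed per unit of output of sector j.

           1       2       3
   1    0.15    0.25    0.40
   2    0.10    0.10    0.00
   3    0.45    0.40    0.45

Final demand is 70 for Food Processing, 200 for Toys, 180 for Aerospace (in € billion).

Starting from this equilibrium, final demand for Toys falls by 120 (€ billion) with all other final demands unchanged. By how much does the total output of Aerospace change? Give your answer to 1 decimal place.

I − A =
  [   0.85    -0.25    -0.40]
  [  -0.10     0.90     0.00]
  [  -0.45    -0.40     0.55]
Cofactors of I−A, C_ij = (−1)^(i+j)·(minor ij) (rows/columns in the sector order above):
  C_11 = (0.90)(0.55) − (0.00)(-0.40) = 0.4950
  C_12 = −[(-0.10)(0.55) − (0.00)(-0.45)] = 0.0550
  C_13 = (-0.10)(-0.40) − (0.90)(-0.45) = 0.4450
  C_21 = −[(-0.25)(0.55) − (-0.40)(-0.40)] = 0.2975
  C_22 = (0.85)(0.55) − (-0.40)(-0.45) = 0.2875
  C_23 = −[(0.85)(-0.40) − (-0.25)(-0.45)] = 0.4525
  C_31 = (-0.25)(0.00) − (-0.40)(0.90) = 0.3600
  C_32 = −[(0.85)(0.00) − (-0.40)(-0.10)] = 0.0400
  C_33 = (0.85)(0.90) − (-0.25)(-0.10) = 0.7400
det(I−A) = Σ_j (I−A)_1j·C_1j = (0.85)(0.4950) + (-0.25)(0.0550) + (-0.40)(0.4450) = 0.2290
adj(I−A) = Cᵀ =
  [ 0.4950   0.2975   0.3600]
  [ 0.0550   0.2875   0.0400]
  [ 0.4450   0.4525   0.7400]
(I − A)⁻¹ = adj(I−A) / det(I−A) ≈
  [   2.1616     1.2991     1.5721]
  [   0.2402     1.2555     0.1747]
  [   1.9432     1.9760     3.2314]
Δx = (I − A)⁻¹ Δd with Δd having -120 in the Toys component and 0 elsewhere.
So Δx_3 = L_32 · (-120), where L_32 = adj(I−A)_32 / det(I−A) = 0.4525 / 0.2290.
Δx_3 = 0.4525 × (-120) / 0.2290 = -54.30 / 0.2290 ≈ -237.1.

Δx_3 = -237.1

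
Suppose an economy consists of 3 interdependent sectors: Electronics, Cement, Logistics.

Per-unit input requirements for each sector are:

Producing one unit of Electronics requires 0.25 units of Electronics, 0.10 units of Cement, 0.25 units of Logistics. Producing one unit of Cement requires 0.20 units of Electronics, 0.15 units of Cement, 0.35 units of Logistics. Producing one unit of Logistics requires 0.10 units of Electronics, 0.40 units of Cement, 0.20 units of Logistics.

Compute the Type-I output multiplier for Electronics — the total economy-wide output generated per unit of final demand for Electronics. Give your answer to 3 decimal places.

m_E = 2.810

I − A =
  [   0.75    -0.20    -0.10]
  [  -0.10     0.85    -0.40]
  [  -0.25    -0.35     0.80]
Cofactors of I−A, C_ij = (−1)^(i+j)·(minor ij) (rows/columns in the sector order above):
  C_11 = (0.85)(0.80) − (-0.40)(-0.35) = 0.5400
  C_12 = −[(-0.10)(0.80) − (-0.40)(-0.25)] = 0.1800
  C_13 = (-0.10)(-0.35) − (0.85)(-0.25) = 0.2475
  C_21 = −[(-0.20)(0.80) − (-0.10)(-0.35)] = 0.1950
  C_22 = (0.75)(0.80) − (-0.10)(-0.25) = 0.5750
  C_23 = −[(0.75)(-0.35) − (-0.20)(-0.25)] = 0.3125
  C_31 = (-0.20)(-0.40) − (-0.10)(0.85) = 0.1650
  C_32 = −[(0.75)(-0.40) − (-0.10)(-0.10)] = 0.3100
  C_33 = (0.75)(0.85) − (-0.20)(-0.10) = 0.6175
det(I−A) = Σ_j (I−A)_1j·C_1j = (0.75)(0.5400) + (-0.20)(0.1800) + (-0.10)(0.2475) = 0.34425
adj(I−A) = Cᵀ =
  [ 0.5400   0.1950   0.1650]
  [ 0.1800   0.5750   0.3100]
  [ 0.2475   0.3125   0.6175]
(I − A)⁻¹ = adj(I−A) / det(I−A) ≈
  [   1.5686     0.5664     0.4793]
  [   0.5229     1.6703     0.9005]
  [   0.7190     0.9078     1.7938]
The output multiplier for sector j is the column-j sum of the Leontief inverse (I − A)⁻¹ = adj(I−A) / det(I−A).
Column E of adj(I−A): (0.5400, 0.1800, 0.2475); det(I−A) = 0.34425.
m_E = (0.5400 + 0.1800 + 0.2475) / 0.34425 = 0.9675 / 0.34425 ≈ 2.810.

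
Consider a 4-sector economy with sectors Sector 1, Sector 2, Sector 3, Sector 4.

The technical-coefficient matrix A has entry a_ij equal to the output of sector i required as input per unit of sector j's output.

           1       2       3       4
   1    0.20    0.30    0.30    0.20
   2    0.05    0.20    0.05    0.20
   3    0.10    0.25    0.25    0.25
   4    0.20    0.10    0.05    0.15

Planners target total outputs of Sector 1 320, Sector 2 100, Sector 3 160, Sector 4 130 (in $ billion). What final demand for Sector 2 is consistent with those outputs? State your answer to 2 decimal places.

d_2 = 30.00

I − A =
  [   0.80    -0.30    -0.30    -0.20]
  [  -0.05     0.80    -0.05    -0.20]
  [  -0.10    -0.25     0.75    -0.25]
  [  -0.20    -0.10    -0.05     0.85]
d = (I − A) x:
  d_1 = (+0.80)·320 + (-0.30)·100 + (-0.30)·160 + (-0.20)·130 = 152.00
  d_2 = (-0.05)·320 + (+0.80)·100 + (-0.05)·160 + (-0.20)·130 = 30.00
  d_3 = (-0.10)·320 + (-0.25)·100 + (+0.75)·160 + (-0.25)·130 = 30.50
  d_4 = (-0.20)·320 + (-0.10)·100 + (-0.05)·160 + (+0.85)·130 = 28.50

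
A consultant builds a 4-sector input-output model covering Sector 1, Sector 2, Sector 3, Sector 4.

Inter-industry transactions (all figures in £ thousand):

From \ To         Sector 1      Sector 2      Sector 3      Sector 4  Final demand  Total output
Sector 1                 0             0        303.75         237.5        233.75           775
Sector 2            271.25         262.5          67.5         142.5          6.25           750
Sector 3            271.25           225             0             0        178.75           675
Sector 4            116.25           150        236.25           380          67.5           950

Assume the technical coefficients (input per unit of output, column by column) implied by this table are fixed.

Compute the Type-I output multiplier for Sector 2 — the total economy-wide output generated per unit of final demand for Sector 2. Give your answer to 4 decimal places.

m_2 = 6.4515

Technical coefficients a_ij = z_ij / X_j:
  a_11 = 0/775 = 0.00, a_21 = 271.25/775 = 0.35, a_31 = 271.25/775 = 0.35, a_41 = 116.25/775 = 0.15
  a_12 = 0/750 = 0.00, a_22 = 262.5/750 = 0.35, a_32 = 225/750 = 0.30, a_42 = 150/750 = 0.20
  a_13 = 303.75/675 = 0.45, a_23 = 67.5/675 = 0.10, a_33 = 0/675 = 0.00, a_43 = 236.25/675 = 0.35
  a_14 = 237.5/950 = 0.25, a_24 = 142.5/950 = 0.15, a_34 = 0/950 = 0.00, a_44 = 380/950 = 0.40
I − A =
  [   1.00     0.00    -0.45    -0.25]
  [  -0.35     0.65    -0.10    -0.15]
  [  -0.35    -0.30     1.00     0.00]
  [  -0.15    -0.20    -0.35     0.60]
Compute the cofactors C_ij = (−1)^(i+j)·(3×3 minor ij) of I−A; the adjugate is their transpose:
adj(I−A) = Cᵀ =
  [ 0.326250   0.157250   0.223875   0.175250]
  [ 0.271875   0.437375   0.244000   0.222625]
  [ 0.195750   0.186250   0.318125   0.128125]
  [ 0.286375   0.293750   0.322875   0.470375]
det(I−A) = Σ_j (I−A)_1j·C_1j = (1.00)(0.326250) + (0.00)(0.271875) + (-0.45)(0.195750) + (-0.25)(0.286375) = 0.16656875
(I − A)⁻¹ = adj(I−A) / det(I−A) ≈
  [   1.95865     0.94405     1.34404     1.05212]
  [   1.63221     2.62579     1.46486     1.33654]
  [   1.17519     1.11816     1.90987     0.76920]
  [   1.71926     1.76354     1.93839     2.82391]
The output multiplier for sector j is the column-j sum of the Leontief inverse (I − A)⁻¹ = adj(I−A) / det(I−A).
Column 2 of adj(I−A): (0.157250, 0.437375, 0.186250, 0.293750); det(I−A) = 0.16656875.
m_2 = (0.157250 + 0.437375 + 0.186250 + 0.293750) / 0.16656875 = 1.074625 / 0.16656875 ≈ 6.4515.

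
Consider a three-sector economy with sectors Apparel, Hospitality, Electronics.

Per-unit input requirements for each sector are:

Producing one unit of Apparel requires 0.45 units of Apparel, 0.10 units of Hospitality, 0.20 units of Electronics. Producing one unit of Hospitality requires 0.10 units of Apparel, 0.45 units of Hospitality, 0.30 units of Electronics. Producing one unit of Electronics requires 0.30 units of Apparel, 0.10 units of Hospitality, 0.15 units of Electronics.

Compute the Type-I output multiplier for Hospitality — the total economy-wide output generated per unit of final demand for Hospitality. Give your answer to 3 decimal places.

m_2 = 4.080

I − A =
  [   0.55    -0.10    -0.30]
  [  -0.10     0.55    -0.10]
  [  -0.20    -0.30     0.85]
Cofactors of I−A, C_ij = (−1)^(i+j)·(minor ij) (rows/columns in the sector order above):
  C_11 = (0.55)(0.85) − (-0.10)(-0.30) = 0.4375
  C_12 = −[(-0.10)(0.85) − (-0.10)(-0.20)] = 0.1050
  C_13 = (-0.10)(-0.30) − (0.55)(-0.20) = 0.1400
  C_21 = −[(-0.10)(0.85) − (-0.30)(-0.30)] = 0.1750
  C_22 = (0.55)(0.85) − (-0.30)(-0.20) = 0.4075
  C_23 = −[(0.55)(-0.30) − (-0.10)(-0.20)] = 0.1850
  C_31 = (-0.10)(-0.10) − (-0.30)(0.55) = 0.1750
  C_32 = −[(0.55)(-0.10) − (-0.30)(-0.10)] = 0.0850
  C_33 = (0.55)(0.55) − (-0.10)(-0.10) = 0.2925
det(I−A) = Σ_j (I−A)_1j·C_1j = (0.55)(0.4375) + (-0.10)(0.1050) + (-0.30)(0.1400) = 0.188125
adj(I−A) = Cᵀ =
  [ 0.4375   0.1750   0.1750]
  [ 0.1050   0.4075   0.0850]
  [ 0.1400   0.1850   0.2925]
(I − A)⁻¹ = adj(I−A) / det(I−A) ≈
  [   2.3256     0.9302     0.9302]
  [   0.5581     2.1661     0.4518]
  [   0.7442     0.9834     1.5548]
The output multiplier for sector j is the column-j sum of the Leontief inverse (I − A)⁻¹ = adj(I−A) / det(I−A).
Column 2 of adj(I−A): (0.1750, 0.4075, 0.1850); det(I−A) = 0.188125.
m_2 = (0.1750 + 0.4075 + 0.1850) / 0.188125 = 0.7675 / 0.188125 ≈ 4.080.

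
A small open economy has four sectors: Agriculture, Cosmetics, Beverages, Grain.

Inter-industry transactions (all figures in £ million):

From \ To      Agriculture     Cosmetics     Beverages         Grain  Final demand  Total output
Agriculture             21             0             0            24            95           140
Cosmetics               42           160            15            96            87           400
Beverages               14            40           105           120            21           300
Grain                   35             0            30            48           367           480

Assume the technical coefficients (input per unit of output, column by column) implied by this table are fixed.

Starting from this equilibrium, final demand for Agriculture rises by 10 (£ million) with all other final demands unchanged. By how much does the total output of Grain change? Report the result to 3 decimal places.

Δx_G = 3.830

Technical coefficients a_ij = z_ij / X_j:
  a_AA = 21/140 = 0.15, a_CA = 42/140 = 0.30, a_BA = 14/140 = 0.10, a_GA = 35/140 = 0.25
  a_AC = 0/400 = 0.00, a_CC = 160/400 = 0.40, a_BC = 40/400 = 0.10, a_GC = 0/400 = 0.00
  a_AB = 0/300 = 0.00, a_CB = 15/300 = 0.05, a_BB = 105/300 = 0.35, a_GB = 30/300 = 0.10
  a_AG = 24/480 = 0.05, a_CG = 96/480 = 0.20, a_BG = 120/480 = 0.25, a_GG = 48/480 = 0.10
I − A =
  [   0.85     0.00     0.00    -0.05]
  [  -0.30     0.60    -0.05    -0.20]
  [  -0.10    -0.10     0.65    -0.25]
  [  -0.25     0.00    -0.10     0.90]
Compute the cofactors C_ij = (−1)^(i+j)·(3×3 minor ij) of I−A; the adjugate is their transpose:
adj(I−A) = Cᵀ =
  [ 0.329500   0.000500   0.003000   0.019250]
  [ 0.210125   0.467375   0.056125   0.131125]
  [ 0.123500   0.075250   0.451500   0.149000]
  [ 0.105250   0.008500   0.051000   0.327250]
det(I−A) = Σ_j (I−A)_1j·C_1j = (0.85)(0.329500) + (0.00)(0.210125) + (0.00)(0.123500) + (-0.05)(0.105250) = 0.2748125
(I − A)⁻¹ = adj(I−A) / det(I−A) ≈
  [   1.1990     0.0018     0.0109     0.0700]
  [   0.7646     1.7007     0.2042     0.4771]
  [   0.4494     0.2738     1.6429     0.5422]
  [   0.3830     0.0309     0.1856     1.1908]
Δx = (I − A)⁻¹ Δd with Δd having +10 in the Agriculture component and 0 elsewhere.
So Δx_G = L_GA · (+10), where L_GA = adj(I−A)_GA / det(I−A) = 0.105250 / 0.2748125.
Δx_G = 0.105250 × (+10) / 0.2748125 = 1.0525 / 0.2748125 ≈ 3.830.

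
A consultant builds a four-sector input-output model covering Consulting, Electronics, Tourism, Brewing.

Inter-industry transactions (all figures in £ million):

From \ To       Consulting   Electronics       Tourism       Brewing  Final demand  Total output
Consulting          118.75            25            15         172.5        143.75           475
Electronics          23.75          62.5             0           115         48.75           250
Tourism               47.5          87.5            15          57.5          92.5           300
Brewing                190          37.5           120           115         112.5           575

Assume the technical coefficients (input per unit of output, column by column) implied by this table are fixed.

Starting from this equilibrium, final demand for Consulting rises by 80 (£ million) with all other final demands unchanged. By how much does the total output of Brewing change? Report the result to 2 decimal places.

Δx_4 = 107.29

Technical coefficients a_ij = z_ij / X_j:
  a_11 = 118.75/475 = 0.25, a_21 = 23.75/475 = 0.05, a_31 = 47.5/475 = 0.10, a_41 = 190/475 = 0.40
  a_12 = 25/250 = 0.10, a_22 = 62.5/250 = 0.25, a_32 = 87.5/250 = 0.35, a_42 = 37.5/250 = 0.15
  a_13 = 15/300 = 0.05, a_23 = 0/300 = 0.00, a_33 = 15/300 = 0.05, a_43 = 120/300 = 0.40
  a_14 = 172.5/575 = 0.30, a_24 = 115/575 = 0.20, a_34 = 57.5/575 = 0.10, a_44 = 115/575 = 0.20
I − A =
  [   0.75    -0.10    -0.05    -0.30]
  [  -0.05     0.75     0.00    -0.20]
  [  -0.10    -0.35     0.95    -0.10]
  [  -0.40    -0.15    -0.40     0.80]
Compute the cofactors C_ij = (−1)^(i+j)·(3×3 minor ij) of I−A; the adjugate is their transpose:
adj(I−A) = Cᵀ =
  [ 0.483500   0.171500   0.126500   0.240000]
  [ 0.120000   0.408000   0.072000   0.156000]
  [ 0.129750   0.195750   0.323250   0.138000]
  [ 0.329125   0.260125   0.238375   0.525000]
det(I−A) = Σ_j (I−A)_1j·C_1j = (0.75)(0.483500) + (-0.10)(0.120000) + (-0.05)(0.129750) + (-0.30)(0.329125) = 0.2454
(I − A)⁻¹ = adj(I−A) / det(I−A) ≈
  [   1.9703     0.6989     0.5155     0.9780]
  [   0.4890     1.6626     0.2934     0.6357]
  [   0.5287     0.7977     1.3172     0.5623]
  [   1.3412     1.0600     0.9714     2.1394]
Δx = (I − A)⁻¹ Δd with Δd having +80 in the Consulting component and 0 elsewhere.
So Δx_4 = L_41 · (+80), where L_41 = adj(I−A)_41 / det(I−A) = 0.329125 / 0.2454.
Δx_4 = 0.329125 × (+80) / 0.2454 = 26.33 / 0.2454 ≈ 107.29.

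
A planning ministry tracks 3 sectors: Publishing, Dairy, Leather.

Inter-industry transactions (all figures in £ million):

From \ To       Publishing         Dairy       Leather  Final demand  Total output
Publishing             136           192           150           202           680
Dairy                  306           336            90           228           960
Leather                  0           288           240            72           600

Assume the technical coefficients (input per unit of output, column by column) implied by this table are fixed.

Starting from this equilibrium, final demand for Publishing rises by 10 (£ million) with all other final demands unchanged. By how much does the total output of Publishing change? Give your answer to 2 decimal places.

Technical coefficients a_ij = z_ij / X_j:
  a_11 = 136/680 = 0.20, a_21 = 306/680 = 0.45, a_31 = 0/680 = 0.00
  a_12 = 192/960 = 0.20, a_22 = 336/960 = 0.35, a_32 = 288/960 = 0.30
  a_13 = 150/600 = 0.25, a_23 = 90/600 = 0.15, a_33 = 240/600 = 0.40
I − A =
  [   0.80    -0.20    -0.25]
  [  -0.45     0.65    -0.15]
  [   0.00    -0.30     0.60]
Cofactors of I−A, C_ij = (−1)^(i+j)·(minor ij) (rows/columns in the sector order above):
  C_11 = (0.65)(0.60) − (-0.15)(-0.30) = 0.3450
  C_12 = −[(-0.45)(0.60) − (-0.15)(0.00)] = 0.2700
  C_13 = (-0.45)(-0.30) − (0.65)(0.00) = 0.1350
  C_21 = −[(-0.20)(0.60) − (-0.25)(-0.30)] = 0.1950
  C_22 = (0.80)(0.60) − (-0.25)(0.00) = 0.4800
  C_23 = −[(0.80)(-0.30) − (-0.20)(0.00)] = 0.2400
  C_31 = (-0.20)(-0.15) − (-0.25)(0.65) = 0.1925
  C_32 = −[(0.80)(-0.15) − (-0.25)(-0.45)] = 0.2325
  C_33 = (0.80)(0.65) − (-0.20)(-0.45) = 0.4300
det(I−A) = Σ_j (I−A)_1j·C_1j = (0.80)(0.3450) + (-0.20)(0.2700) + (-0.25)(0.1350) = 0.18825
adj(I−A) = Cᵀ =
  [ 0.3450   0.1950   0.1925]
  [ 0.2700   0.4800   0.2325]
  [ 0.1350   0.2400   0.4300]
(I − A)⁻¹ = adj(I−A) / det(I−A) ≈
  [   1.8327     1.0359     1.0226]
  [   1.4343     2.5498     1.2351]
  [   0.7171     1.2749     2.2842]
Δx = (I − A)⁻¹ Δd with Δd having +10 in the Publishing component and 0 elsewhere.
So Δx_1 = L_11 · (+10), where L_11 = adj(I−A)_11 / det(I−A) = 0.3450 / 0.18825.
Δx_1 = 0.3450 × (+10) / 0.18825 = 3.45 / 0.18825 ≈ 18.33.

Δx_1 = 18.33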